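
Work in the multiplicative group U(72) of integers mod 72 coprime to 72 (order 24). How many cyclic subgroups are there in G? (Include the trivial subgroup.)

A cyclic subgroup of order d is generated by each of its φ(d) elements of order d, so the cyclic subgroups of order d number (#elements of order d)/φ(d).
Cyclic subgroups by order — order 1: 1; order 2: 7; order 3: 1; order 6: 7.
Total: 16.

16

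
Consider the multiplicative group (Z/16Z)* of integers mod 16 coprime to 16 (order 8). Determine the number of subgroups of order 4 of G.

|G| = 8 and 4 | 8, so subgroups of order 4 are possible by Lagrange.
The subgroups of order 4 are: {1, 3, 9, 11}; {1, 5, 9, 13}; {1, 7, 9, 15}.
So G has 3 subgroups of order 4.

3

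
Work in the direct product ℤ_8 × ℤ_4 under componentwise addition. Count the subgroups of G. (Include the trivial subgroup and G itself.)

22

|G| = 32, so by Lagrange every subgroup order divides 32. Divisors: 1, 2, 4, 8, 16, 32.
Subgroups by order — order 1: 1; order 2: 3; order 4: 7; order 8: 7; order 16: 3; order 32: 1.
Total: 1 + 3 + 7 + 7 + 3 + 1 = 22.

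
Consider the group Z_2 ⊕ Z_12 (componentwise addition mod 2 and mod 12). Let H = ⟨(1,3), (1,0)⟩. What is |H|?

|⟨(1,3)⟩| = 4 and |⟨(1,0)⟩| = 2, so |H| is a multiple of lcm(4, 2) = 4 and divides |G| = 24.
Closing under the operation: H = {(0,0), (0,3), (0,6), (0,9), (1,0), (1,3), (1,6), (1,9)}, so |H| = 8.

8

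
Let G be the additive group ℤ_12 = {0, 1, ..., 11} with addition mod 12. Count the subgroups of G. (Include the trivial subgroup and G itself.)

6

A cyclic group of order 12 has exactly one subgroup for each divisor of 12.
Divisors of 12: 1, 2, 3, 4, 6, 12.
So ℤ_12 has 6 subgroups.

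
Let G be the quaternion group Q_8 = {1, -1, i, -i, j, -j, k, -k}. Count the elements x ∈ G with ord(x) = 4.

6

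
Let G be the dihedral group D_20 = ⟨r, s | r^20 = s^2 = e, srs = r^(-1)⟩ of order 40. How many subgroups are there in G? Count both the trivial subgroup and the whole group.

|G| = 40, so by Lagrange every subgroup order divides 40. Divisors: 1, 2, 4, 5, 8, 10, 20, 40.
Subgroups by order — order 1: 1; order 2: 21; order 4: 11; order 5: 1; order 8: 5; order 10: 5; order 20: 3; order 40: 1.
Total: 1 + 21 + 11 + 1 + 5 + 5 + 3 + 1 = 48.

48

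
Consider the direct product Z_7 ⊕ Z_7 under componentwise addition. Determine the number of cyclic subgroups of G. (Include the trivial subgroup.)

9

Group the elements of G by the cyclic subgroup they generate; each cyclic subgroup of order d accounts for φ(d) elements.
Cyclic subgroups by order — order 1: 1; order 7: 8.
Total: 9.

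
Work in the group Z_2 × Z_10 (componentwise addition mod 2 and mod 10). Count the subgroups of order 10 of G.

3

|G| = 20 and 10 | 20, so subgroups of order 10 are possible by Lagrange.
The subgroups of order 10 are: {(0,0), (0,1), (0,2), (0,3), (0,4), (0,5), (0,6), (0,7), (0,8), (0,9)}; {(0,0), (0,2), (0,4), (0,6), (0,8), (1,0), (1,2), (1,4), (1,6), (1,8)}; {(0,0), (0,2), (0,4), (0,6), (0,8), (1,1), (1,3), (1,5), (1,7), (1,9)}.
So G has 3 subgroups of order 10.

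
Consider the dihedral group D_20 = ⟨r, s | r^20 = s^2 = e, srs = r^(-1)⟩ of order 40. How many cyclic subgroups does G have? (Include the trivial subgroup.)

Each element a generates a cyclic subgroup ⟨a⟩; distinct elements may generate the same one (a cyclic group of order d has φ(d) generators).
Cyclic subgroups by order — order 1: 1; order 2: 21; order 4: 1; order 5: 1; order 10: 1; order 20: 1.
Total: 26.

26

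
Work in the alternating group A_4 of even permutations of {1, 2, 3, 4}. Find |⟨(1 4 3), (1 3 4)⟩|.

3

|⟨(1 4 3)⟩| = 3 and |⟨(1 3 4)⟩| = 3, so |H| is a multiple of lcm(3, 3) = 3 and divides |G| = 12.
Closing under the operation: H = {e, (1 3 4), (1 4 3)}, so |H| = 3.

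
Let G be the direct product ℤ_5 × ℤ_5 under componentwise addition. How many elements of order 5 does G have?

24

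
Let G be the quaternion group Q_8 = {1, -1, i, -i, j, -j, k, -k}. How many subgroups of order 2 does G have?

1

|G| = 8 and 2 | 8, so subgroups of order 2 are possible by Lagrange.
The subgroups of order 2 are: {1, -1}.
So G has 1 subgroup of order 2.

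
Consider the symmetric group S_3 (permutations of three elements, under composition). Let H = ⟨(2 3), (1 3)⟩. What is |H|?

6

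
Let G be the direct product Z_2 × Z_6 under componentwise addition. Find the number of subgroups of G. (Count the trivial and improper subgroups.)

|G| = 12, so by Lagrange every subgroup order divides 12. Divisors: 1, 2, 3, 4, 6, 12.
Subgroups by order — order 1: 1; order 2: 3; order 3: 1; order 4: 1; order 6: 3; order 12: 1.
Total: 1 + 3 + 1 + 1 + 3 + 1 = 10.

10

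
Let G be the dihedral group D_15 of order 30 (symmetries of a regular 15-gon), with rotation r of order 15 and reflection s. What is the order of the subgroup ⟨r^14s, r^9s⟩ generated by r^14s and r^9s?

6

|⟨r^14s⟩| = 2 and |⟨r^9s⟩| = 2, so |H| is a multiple of lcm(2, 2) = 2 and divides |G| = 30.
Closing under the operation: H = {e, r^5, r^10, r^4s, r^9s, r^14s}, so |H| = 6.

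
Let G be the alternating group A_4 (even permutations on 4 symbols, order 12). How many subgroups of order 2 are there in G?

3

|G| = 12 and 2 | 12, so subgroups of order 2 are possible by Lagrange.
The subgroups of order 2 are: {e, (1 2)(3 4)}; {e, (1 3)(2 4)}; {e, (1 4)(2 3)}.
So G has 3 subgroups of order 2.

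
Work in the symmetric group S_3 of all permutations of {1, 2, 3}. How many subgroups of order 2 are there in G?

|G| = 6 and 2 | 6, so subgroups of order 2 are possible by Lagrange.
The subgroups of order 2 are: {e, (1 2)}; {e, (1 3)}; {e, (2 3)}.
So G has 3 subgroups of order 2.

3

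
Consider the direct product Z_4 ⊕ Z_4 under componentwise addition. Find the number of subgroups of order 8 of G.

3

|G| = 16 and 8 | 16, so subgroups of order 8 are possible by Lagrange.
The subgroups of order 8 are: {(0,0), (0,1), (0,2), (0,3), (2,0), (2,1), (2,2), (2,3)}; {(0,0), (0,2), (1,0), (1,2), (2,0), (2,2), (3,0), (3,2)}; {(0,0), (0,2), (1,1), (1,3), (2,0), (2,2), (3,1), (3,3)}.
So G has 3 subgroups of order 8.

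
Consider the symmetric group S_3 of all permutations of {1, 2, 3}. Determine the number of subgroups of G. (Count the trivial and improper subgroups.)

|G| = 6, so by Lagrange every subgroup order divides 6. Divisors: 1, 2, 3, 6.
Subgroups by order — order 1: 1; order 2: 3; order 3: 1; order 6: 1.
Total: 1 + 3 + 1 + 1 = 6.

6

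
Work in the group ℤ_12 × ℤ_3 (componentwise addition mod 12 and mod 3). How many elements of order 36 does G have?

An element (a,b) has order lcm(ord(a), ord(b)); count pairs with lcm equal to 36.
Enumerating gives 0 such elements.

0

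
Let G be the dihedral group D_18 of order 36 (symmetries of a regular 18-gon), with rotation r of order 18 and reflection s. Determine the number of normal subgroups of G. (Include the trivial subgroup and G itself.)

9

G has 45 subgroups. Checking conjugation-invariance by order — order 1: 1/1 normal; order 2: 1/19 normal; order 3: 1/1 normal; order 4: 0/9 normal; order 6: 1/7 normal; order 9: 1/1 normal; order 12: 0/3 normal; order 18: 3/3 normal; order 36: 1/1 normal.
Total normal subgroups: 9.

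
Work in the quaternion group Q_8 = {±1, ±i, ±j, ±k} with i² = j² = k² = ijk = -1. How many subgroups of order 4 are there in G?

|G| = 8 and 4 | 8, so subgroups of order 4 are possible by Lagrange.
The subgroups of order 4 are: {1, -1, i, -i}; {1, -1, j, -j}; {1, -1, k, -k}.
So G has 3 subgroups of order 4.

3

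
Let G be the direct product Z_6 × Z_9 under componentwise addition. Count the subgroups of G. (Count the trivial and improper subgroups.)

20

|G| = 54, so by Lagrange every subgroup order divides 54. Divisors: 1, 2, 3, 6, 9, 18, 27, 54.
Subgroups by order — order 1: 1; order 2: 1; order 3: 4; order 6: 4; order 9: 4; order 18: 4; order 27: 1; order 54: 1.
Total: 1 + 1 + 4 + 4 + 4 + 4 + 1 + 1 = 20.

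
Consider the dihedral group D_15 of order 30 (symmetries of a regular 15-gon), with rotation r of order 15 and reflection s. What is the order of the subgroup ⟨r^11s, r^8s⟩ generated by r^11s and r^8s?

10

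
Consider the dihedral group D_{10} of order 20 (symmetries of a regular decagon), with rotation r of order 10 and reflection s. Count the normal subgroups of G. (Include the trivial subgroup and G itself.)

G has 22 subgroups. Checking conjugation-invariance by order — order 1: 1/1 normal; order 2: 1/11 normal; order 4: 0/5 normal; order 5: 1/1 normal; order 10: 3/3 normal; order 20: 1/1 normal.
Total normal subgroups: 7.

7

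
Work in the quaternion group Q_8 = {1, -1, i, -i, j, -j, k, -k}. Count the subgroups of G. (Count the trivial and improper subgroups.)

|G| = 8, so by Lagrange every subgroup order divides 8. Divisors: 1, 2, 4, 8.
Subgroups by order — order 1: 1; order 2: 1; order 4: 3; order 8: 1.
Total: 1 + 1 + 3 + 1 = 6.

6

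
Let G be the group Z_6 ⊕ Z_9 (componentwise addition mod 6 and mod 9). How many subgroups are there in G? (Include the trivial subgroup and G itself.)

|G| = 54, so by Lagrange every subgroup order divides 54. Divisors: 1, 2, 3, 6, 9, 18, 27, 54.
Subgroups by order — order 1: 1; order 2: 1; order 3: 4; order 6: 4; order 9: 4; order 18: 4; order 27: 1; order 54: 1.
Total: 1 + 1 + 4 + 4 + 4 + 4 + 1 + 1 = 20.

20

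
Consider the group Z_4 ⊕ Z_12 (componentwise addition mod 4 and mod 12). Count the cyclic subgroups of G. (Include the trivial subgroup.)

20

A cyclic subgroup of order d is generated by each of its φ(d) elements of order d, so the cyclic subgroups of order d number (#elements of order d)/φ(d).
Cyclic subgroups by order — order 1: 1; order 2: 3; order 3: 1; order 4: 6; order 6: 3; order 12: 6.
Total: 20.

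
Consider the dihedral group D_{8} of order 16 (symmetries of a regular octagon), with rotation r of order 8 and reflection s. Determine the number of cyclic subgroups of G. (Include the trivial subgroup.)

12

Each element a generates a cyclic subgroup ⟨a⟩; distinct elements may generate the same one (a cyclic group of order d has φ(d) generators).
Cyclic subgroups by order — order 1: 1; order 2: 9; order 4: 1; order 8: 1.
Total: 12.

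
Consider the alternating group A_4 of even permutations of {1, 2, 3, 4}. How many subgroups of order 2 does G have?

3

|G| = 12 and 2 | 12, so subgroups of order 2 are possible by Lagrange.
The subgroups of order 2 are: {e, (1 2)(3 4)}; {e, (1 3)(2 4)}; {e, (1 4)(2 3)}.
So G has 3 subgroups of order 2.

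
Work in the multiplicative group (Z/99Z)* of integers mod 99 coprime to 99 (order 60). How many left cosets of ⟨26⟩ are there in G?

|⟨26⟩| = 10 and |G| = 60.
By Lagrange, [G : H] = |G|/|H| = 60/10 = 6.

6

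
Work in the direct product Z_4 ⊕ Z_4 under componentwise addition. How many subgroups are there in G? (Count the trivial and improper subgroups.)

15

|G| = 16, so by Lagrange every subgroup order divides 16. Divisors: 1, 2, 4, 8, 16.
Subgroups by order — order 1: 1; order 2: 3; order 4: 7; order 8: 3; order 16: 1.
Total: 1 + 3 + 7 + 3 + 1 = 15.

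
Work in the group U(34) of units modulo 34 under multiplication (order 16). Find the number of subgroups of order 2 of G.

|G| = 16 and 2 | 16, so subgroups of order 2 are possible by Lagrange.
The subgroups of order 2 are: {1, 33}.
So G has 1 subgroup of order 2.

1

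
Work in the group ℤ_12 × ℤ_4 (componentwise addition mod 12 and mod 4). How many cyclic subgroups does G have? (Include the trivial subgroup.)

20

Each element a generates a cyclic subgroup ⟨a⟩; distinct elements may generate the same one (a cyclic group of order d has φ(d) generators).
Cyclic subgroups by order — order 1: 1; order 2: 3; order 3: 1; order 4: 6; order 6: 3; order 12: 6.
Total: 20.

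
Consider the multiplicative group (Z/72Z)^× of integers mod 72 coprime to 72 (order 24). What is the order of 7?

6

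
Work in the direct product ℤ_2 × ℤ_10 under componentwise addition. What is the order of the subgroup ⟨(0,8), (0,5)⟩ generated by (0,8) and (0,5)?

10

|⟨(0,8)⟩| = 5 and |⟨(0,5)⟩| = 2, so |H| is a multiple of lcm(5, 2) = 10 and divides |G| = 20.
Closing under the operation: H = {(0,0), (0,1), (0,2), (0,3), (0,4), (0,5), (0,6), (0,7), (0,8), (0,9)}, so |H| = 10.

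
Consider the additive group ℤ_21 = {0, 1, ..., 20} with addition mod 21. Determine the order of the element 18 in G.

7

In ℤ_21, the order of an element a is n/gcd(a, n).
gcd(18, 21) = 3, so |⟨18⟩| = 21/3 = 7.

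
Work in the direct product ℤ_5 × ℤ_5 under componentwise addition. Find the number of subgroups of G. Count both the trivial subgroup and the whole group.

|G| = 25, so by Lagrange every subgroup order divides 25. Divisors: 1, 5, 25.
Subgroups by order — order 1: 1; order 5: 6; order 25: 1.
Total: 1 + 6 + 1 = 8.

8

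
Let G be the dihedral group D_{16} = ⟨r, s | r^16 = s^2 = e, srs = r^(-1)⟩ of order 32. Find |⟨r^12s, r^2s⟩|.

16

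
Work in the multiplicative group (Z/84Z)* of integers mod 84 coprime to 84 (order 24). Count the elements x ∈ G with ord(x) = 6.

14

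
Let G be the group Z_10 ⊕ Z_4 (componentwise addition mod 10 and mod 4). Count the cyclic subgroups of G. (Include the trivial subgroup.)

Each element a generates a cyclic subgroup ⟨a⟩; distinct elements may generate the same one (a cyclic group of order d has φ(d) generators).
Cyclic subgroups by order — order 1: 1; order 2: 3; order 4: 2; order 5: 1; order 10: 3; order 20: 2.
Total: 12.

12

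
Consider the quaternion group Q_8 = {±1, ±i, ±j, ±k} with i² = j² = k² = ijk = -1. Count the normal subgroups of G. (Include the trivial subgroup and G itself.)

G has 6 subgroups. Checking conjugation-invariance by order — order 1: 1/1 normal; order 2: 1/1 normal; order 4: 3/3 normal; order 8: 1/1 normal.
Total normal subgroups: 6.

6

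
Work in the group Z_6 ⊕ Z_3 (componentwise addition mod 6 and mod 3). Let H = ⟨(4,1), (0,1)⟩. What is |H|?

9

|⟨(4,1)⟩| = 3 and |⟨(0,1)⟩| = 3, so |H| is a multiple of lcm(3, 3) = 3 and divides |G| = 18.
Closing under the operation: H = {(0,0), (0,1), (0,2), (2,0), (2,1), (2,2), (4,0), (4,1), (4,2)}, so |H| = 9.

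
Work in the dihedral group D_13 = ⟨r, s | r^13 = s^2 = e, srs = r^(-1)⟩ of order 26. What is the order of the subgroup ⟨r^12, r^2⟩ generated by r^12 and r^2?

|⟨r^12⟩| = 13 and |⟨r^2⟩| = 13, so |H| is a multiple of lcm(13, 13) = 13 and divides |G| = 26.
Closing under the operation: H = {e, r, r^2, r^3, r^4, r^5, r^6, r^7, r^8, r^9, r^10, r^11, r^12}, so |H| = 13.

13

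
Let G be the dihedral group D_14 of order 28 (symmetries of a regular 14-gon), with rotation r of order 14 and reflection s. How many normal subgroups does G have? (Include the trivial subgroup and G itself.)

7

G has 28 subgroups. Checking conjugation-invariance by order — order 1: 1/1 normal; order 2: 1/15 normal; order 4: 0/7 normal; order 7: 1/1 normal; order 14: 3/3 normal; order 28: 1/1 normal.
Total normal subgroups: 7.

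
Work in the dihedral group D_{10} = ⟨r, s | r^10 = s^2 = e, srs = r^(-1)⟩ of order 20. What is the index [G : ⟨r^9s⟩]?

10

|⟨r^9s⟩| = 2 and |G| = 20.
By Lagrange, [G : H] = |G|/|H| = 20/2 = 10.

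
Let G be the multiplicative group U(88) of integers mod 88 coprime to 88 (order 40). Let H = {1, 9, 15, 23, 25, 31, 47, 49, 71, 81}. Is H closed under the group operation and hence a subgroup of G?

Yes

|H| = 10 divides |G| = 40, consistent with Lagrange.
H contains the identity, every element's inverse is in H, and H is closed under ·: it is a subgroup.
In fact H = ⟨71⟩.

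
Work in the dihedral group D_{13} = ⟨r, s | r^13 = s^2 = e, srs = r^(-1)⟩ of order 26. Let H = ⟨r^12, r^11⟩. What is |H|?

13

|⟨r^12⟩| = 13 and |⟨r^11⟩| = 13, so |H| is a multiple of lcm(13, 13) = 13 and divides |G| = 26.
Closing under the operation: H = {e, r, r^2, r^3, r^4, r^5, r^6, r^7, r^8, r^9, r^10, r^11, r^12}, so |H| = 13.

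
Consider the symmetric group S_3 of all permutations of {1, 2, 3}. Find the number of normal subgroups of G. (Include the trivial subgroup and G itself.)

3

G has 6 subgroups. Checking conjugation-invariance by order — order 1: 1/1 normal; order 2: 0/3 normal; order 3: 1/1 normal; order 6: 1/1 normal.
Total normal subgroups: 3.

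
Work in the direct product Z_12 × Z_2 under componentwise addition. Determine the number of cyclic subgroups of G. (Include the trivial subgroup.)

A cyclic subgroup of order d is generated by each of its φ(d) elements of order d, so the cyclic subgroups of order d number (#elements of order d)/φ(d).
Cyclic subgroups by order — order 1: 1; order 2: 3; order 3: 1; order 4: 2; order 6: 3; order 12: 2.
Total: 12.

12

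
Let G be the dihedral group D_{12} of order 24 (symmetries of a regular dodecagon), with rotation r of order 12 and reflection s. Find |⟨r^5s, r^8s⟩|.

8

|⟨r^5s⟩| = 2 and |⟨r^8s⟩| = 2, so |H| is a multiple of lcm(2, 2) = 2 and divides |G| = 24.
Closing under the operation: H = {e, r^3, r^6, r^9, r^2s, r^5s, r^8s, r^11s}, so |H| = 8.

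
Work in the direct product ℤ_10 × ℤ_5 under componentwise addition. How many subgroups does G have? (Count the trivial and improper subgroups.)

|G| = 50, so by Lagrange every subgroup order divides 50. Divisors: 1, 2, 5, 10, 25, 50.
Subgroups by order — order 1: 1; order 2: 1; order 5: 6; order 10: 6; order 25: 1; order 50: 1.
Total: 1 + 1 + 6 + 6 + 1 + 1 = 16.

16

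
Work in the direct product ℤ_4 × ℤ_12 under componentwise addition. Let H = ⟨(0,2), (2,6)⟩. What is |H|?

|⟨(0,2)⟩| = 6 and |⟨(2,6)⟩| = 2, so |H| is a multiple of lcm(6, 2) = 6 and divides |G| = 48.
Closing under the operation: H = {(0,0), (0,2), (0,4), (0,6), (0,8), (0,10), (2,0), (2,2), (2,4), (2,6), (2,8), (2,10)}, so |H| = 12.

12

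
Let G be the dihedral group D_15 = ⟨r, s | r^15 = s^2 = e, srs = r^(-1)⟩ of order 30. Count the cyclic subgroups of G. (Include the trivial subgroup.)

19

Each element a generates a cyclic subgroup ⟨a⟩; distinct elements may generate the same one (a cyclic group of order d has φ(d) generators).
Cyclic subgroups by order — order 1: 1; order 2: 15; order 3: 1; order 5: 1; order 15: 1.
Total: 19.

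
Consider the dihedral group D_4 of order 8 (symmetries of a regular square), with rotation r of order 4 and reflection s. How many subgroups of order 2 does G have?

5

|G| = 8 and 2 | 8, so subgroups of order 2 are possible by Lagrange.
The subgroups of order 2 are: {e, r^2}; {e, r^2s}; {e, r^3s}; {e, rs}; … (5 in all).
So G has 5 subgroups of order 2.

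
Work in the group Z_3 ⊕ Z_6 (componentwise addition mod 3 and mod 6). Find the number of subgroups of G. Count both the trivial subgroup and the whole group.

12

|G| = 18, so by Lagrange every subgroup order divides 18. Divisors: 1, 2, 3, 6, 9, 18.
Subgroups by order — order 1: 1; order 2: 1; order 3: 4; order 6: 4; order 9: 1; order 18: 1.
Total: 1 + 1 + 4 + 4 + 1 + 1 = 12.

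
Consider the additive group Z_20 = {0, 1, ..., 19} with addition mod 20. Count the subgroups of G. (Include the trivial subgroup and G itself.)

Subgroups of the cyclic group Z_20 correspond bijectively to divisors of 20.
Divisors of 20: 1, 2, 4, 5, 10, 20.
So Z_20 has 6 subgroups.

6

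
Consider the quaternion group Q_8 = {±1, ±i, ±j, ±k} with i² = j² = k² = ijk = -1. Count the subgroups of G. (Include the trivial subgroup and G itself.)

|G| = 8, so by Lagrange every subgroup order divides 8. Divisors: 1, 2, 4, 8.
Subgroups by order — order 1: 1; order 2: 1; order 4: 3; order 8: 1.
Total: 1 + 1 + 3 + 1 = 6.

6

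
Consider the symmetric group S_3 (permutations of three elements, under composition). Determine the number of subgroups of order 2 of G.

3

|G| = 6 and 2 | 6, so subgroups of order 2 are possible by Lagrange.
The subgroups of order 2 are: {e, (1 2)}; {e, (1 3)}; {e, (2 3)}.
So G has 3 subgroups of order 2.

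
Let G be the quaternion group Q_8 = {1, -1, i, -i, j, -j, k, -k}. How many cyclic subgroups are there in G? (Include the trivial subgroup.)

Each element a generates a cyclic subgroup ⟨a⟩; distinct elements may generate the same one (a cyclic group of order d has φ(d) generators).
Cyclic subgroups by order — order 1: 1; order 2: 1; order 4: 3.
Total: 5.

5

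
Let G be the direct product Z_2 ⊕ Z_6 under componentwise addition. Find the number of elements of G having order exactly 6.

An element (a,b) has order lcm(ord(a), ord(b)); count pairs with lcm equal to 6.
Enumerating gives 6 such elements.

6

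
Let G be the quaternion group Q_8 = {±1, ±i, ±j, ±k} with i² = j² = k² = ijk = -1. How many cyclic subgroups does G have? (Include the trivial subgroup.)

Group the elements of G by the cyclic subgroup they generate; each cyclic subgroup of order d accounts for φ(d) elements.
Cyclic subgroups by order — order 1: 1; order 2: 1; order 4: 3.
Total: 5.

5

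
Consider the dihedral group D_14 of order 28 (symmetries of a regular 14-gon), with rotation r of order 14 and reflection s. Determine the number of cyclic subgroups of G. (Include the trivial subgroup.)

18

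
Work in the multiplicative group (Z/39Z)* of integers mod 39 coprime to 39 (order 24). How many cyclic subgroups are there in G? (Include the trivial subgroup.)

Group the elements of G by the cyclic subgroup they generate; each cyclic subgroup of order d accounts for φ(d) elements.
Cyclic subgroups by order — order 1: 1; order 2: 3; order 3: 1; order 4: 2; order 6: 3; order 12: 2.
Total: 12.

12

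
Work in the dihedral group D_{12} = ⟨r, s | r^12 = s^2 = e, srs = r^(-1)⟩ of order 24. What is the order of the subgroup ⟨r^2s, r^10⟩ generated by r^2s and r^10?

12

|⟨r^2s⟩| = 2 and |⟨r^10⟩| = 6, so |H| is a multiple of lcm(2, 6) = 6 and divides |G| = 24.
Closing under the operation: H = {e, r^2, r^4, r^6, r^8, r^10, s, r^2s, r^4s, r^6s, r^8s, r^10s}, so |H| = 12.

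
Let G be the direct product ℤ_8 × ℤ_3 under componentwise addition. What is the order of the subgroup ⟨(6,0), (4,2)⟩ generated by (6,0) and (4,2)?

|⟨(6,0)⟩| = 4 and |⟨(4,2)⟩| = 6, so |H| is a multiple of lcm(4, 6) = 12 and divides |G| = 24.
Closing under the operation: H = {(0,0), (0,1), (0,2), (2,0), (2,1), (2,2), (4,0), (4,1), (4,2), (6,0), (6,1), (6,2)}, so |H| = 12.

12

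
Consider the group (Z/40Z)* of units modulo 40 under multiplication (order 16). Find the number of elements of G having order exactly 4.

8

The elements of order 4 are: 3, 7, 13, 17, 23, 27, 33, 37.
That's 8.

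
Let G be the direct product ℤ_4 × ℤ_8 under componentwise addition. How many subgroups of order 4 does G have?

|G| = 32 and 4 | 32, so subgroups of order 4 are possible by Lagrange.
The subgroups of order 4 are: {(0,0), (0,2), (0,4), (0,6)}; {(0,0), (0,4), (2,0), (2,4)}; {(0,0), (0,4), (2,2), (2,6)}; {(0,0), (1,0), (2,0), (3,0)}; … (7 in all).
So G has 7 subgroups of order 4.

7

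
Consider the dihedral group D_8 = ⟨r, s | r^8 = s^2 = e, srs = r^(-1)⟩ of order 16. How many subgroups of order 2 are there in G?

9

|G| = 16 and 2 | 16, so subgroups of order 2 are possible by Lagrange.
The subgroups of order 2 are: {e, r^2s}; {e, r^3s}; {e, r^4}; {e, r^4s}; … (9 in all).
So G has 9 subgroups of order 2.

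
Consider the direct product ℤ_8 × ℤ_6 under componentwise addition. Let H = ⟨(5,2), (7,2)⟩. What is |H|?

|⟨(5,2)⟩| = 24 and |⟨(7,2)⟩| = 24, so |H| is a multiple of lcm(24, 24) = 24 and divides |G| = 48.
Closing under the operation: H = {(0,0), (0,2), (0,4), (1,0), (1,2), (1,4), (2,0), (2,2), (2,4), (3,0), (3,2), (3,4), (4,0), (4,2), (4,4), (5,0), (5,2), (5,4), (6,0), (6,2), (6,4), (7,0), (7,2), (7,4)}, so |H| = 24.

24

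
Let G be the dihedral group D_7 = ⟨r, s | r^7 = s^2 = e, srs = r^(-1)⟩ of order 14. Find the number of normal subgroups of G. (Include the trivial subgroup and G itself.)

3

G has 10 subgroups. Checking conjugation-invariance by order — order 1: 1/1 normal; order 2: 0/7 normal; order 7: 1/1 normal; order 14: 1/1 normal.
Total normal subgroups: 3.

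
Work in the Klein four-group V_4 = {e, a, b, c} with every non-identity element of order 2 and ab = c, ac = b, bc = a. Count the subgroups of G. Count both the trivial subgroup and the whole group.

|G| = 4, so by Lagrange every subgroup order divides 4. Divisors: 1, 2, 4.
Subgroups by order — order 1: 1; order 2: 3; order 4: 1.
Total: 1 + 3 + 1 = 5.

5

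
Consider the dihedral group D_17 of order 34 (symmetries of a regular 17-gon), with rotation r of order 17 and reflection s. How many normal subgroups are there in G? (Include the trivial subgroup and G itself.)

3

G has 20 subgroups. Checking conjugation-invariance by order — order 1: 1/1 normal; order 2: 0/17 normal; order 17: 1/1 normal; order 34: 1/1 normal.
Total normal subgroups: 3.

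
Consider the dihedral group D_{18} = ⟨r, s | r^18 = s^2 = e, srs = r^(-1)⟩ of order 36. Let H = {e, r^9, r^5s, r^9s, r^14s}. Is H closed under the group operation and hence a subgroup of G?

|H| = 5 does not divide |G| = 36, so by Lagrange H is not a subgroup.

No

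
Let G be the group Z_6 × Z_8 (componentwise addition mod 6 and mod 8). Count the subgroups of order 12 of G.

3

|G| = 48 and 12 | 48, so subgroups of order 12 are possible by Lagrange.
The subgroups of order 12 are: {(0,0), (0,2), (0,4), (0,6), (2,0), (2,2), (2,4), (2,6), (4,0), (4,2), (4,4), (4,6)}; {(0,0), (0,4), (1,0), (1,4), (2,0), (2,4), (3,0), (3,4), (4,0), (4,4), (5,0), (5,4)}; {(0,0), (0,4), (1,2), (1,6), (2,0), (2,4), (3,2), (3,6), (4,0), (4,4), (5,2), (5,6)}.
So G has 3 subgroups of order 12.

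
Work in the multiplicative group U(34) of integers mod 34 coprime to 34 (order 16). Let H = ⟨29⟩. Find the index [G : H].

1

|⟨29⟩| = 16 and |G| = 16.
By Lagrange, [G : H] = |G|/|H| = 16/16 = 1.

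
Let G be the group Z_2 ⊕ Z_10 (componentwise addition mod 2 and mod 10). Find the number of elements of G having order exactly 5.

4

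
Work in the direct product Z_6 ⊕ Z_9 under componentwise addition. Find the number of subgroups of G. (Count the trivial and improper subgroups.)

20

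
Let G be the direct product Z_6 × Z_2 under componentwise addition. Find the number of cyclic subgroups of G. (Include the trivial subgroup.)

A cyclic subgroup of order d is generated by each of its φ(d) elements of order d, so the cyclic subgroups of order d number (#elements of order d)/φ(d).
Cyclic subgroups by order — order 1: 1; order 2: 3; order 3: 1; order 6: 3.
Total: 8.

8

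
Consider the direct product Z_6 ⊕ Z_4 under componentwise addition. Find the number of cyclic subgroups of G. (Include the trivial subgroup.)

Group the elements of G by the cyclic subgroup they generate; each cyclic subgroup of order d accounts for φ(d) elements.
Cyclic subgroups by order — order 1: 1; order 2: 3; order 3: 1; order 4: 2; order 6: 3; order 12: 2.
Total: 12.

12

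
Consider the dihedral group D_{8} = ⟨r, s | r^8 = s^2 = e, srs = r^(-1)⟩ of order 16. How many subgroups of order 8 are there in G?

3

|G| = 16 and 8 | 16, so subgroups of order 8 are possible by Lagrange.
The subgroups of order 8 are: {e, r, r^2, r^3, r^4, r^5, r^6, r^7}; {e, r^2, r^4, r^6, s, r^2s, r^4s, r^6s}; {e, r^2, r^4, r^6, rs, r^3s, r^5s, r^7s}.
So G has 3 subgroups of order 8.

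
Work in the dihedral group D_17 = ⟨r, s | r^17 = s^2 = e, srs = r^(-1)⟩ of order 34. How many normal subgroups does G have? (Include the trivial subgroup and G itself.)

3

G has 20 subgroups. Checking conjugation-invariance by order — order 1: 1/1 normal; order 2: 0/17 normal; order 17: 1/1 normal; order 34: 1/1 normal.
Total normal subgroups: 3.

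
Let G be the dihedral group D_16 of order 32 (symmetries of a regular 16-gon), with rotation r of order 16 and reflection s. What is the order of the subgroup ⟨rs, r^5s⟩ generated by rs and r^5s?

8

|⟨rs⟩| = 2 and |⟨r^5s⟩| = 2, so |H| is a multiple of lcm(2, 2) = 2 and divides |G| = 32.
Closing under the operation: H = {e, r^4, r^8, r^12, rs, r^5s, r^9s, r^13s}, so |H| = 8.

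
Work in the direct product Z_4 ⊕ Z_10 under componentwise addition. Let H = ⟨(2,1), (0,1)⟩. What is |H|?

20

|⟨(2,1)⟩| = 10 and |⟨(0,1)⟩| = 10, so |H| is a multiple of lcm(10, 10) = 10 and divides |G| = 40.
Closing under the operation: H = {(0,0), (0,1), (0,2), (0,3), (0,4), (0,5), (0,6), (0,7), (0,8), (0,9), (2,0), (2,1), (2,2), (2,3), (2,4), (2,5), (2,6), (2,7), (2,8), (2,9)}, so |H| = 20.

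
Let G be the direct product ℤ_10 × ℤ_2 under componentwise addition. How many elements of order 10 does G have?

An element (a,b) has order lcm(ord(a), ord(b)); count pairs with lcm equal to 10.
Enumerating gives 12 such elements.

12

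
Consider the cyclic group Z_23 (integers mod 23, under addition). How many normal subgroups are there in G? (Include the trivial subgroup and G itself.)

G is abelian, so every subgroup is normal.
G has 2 subgroups in total, hence 2 normal subgroups.

2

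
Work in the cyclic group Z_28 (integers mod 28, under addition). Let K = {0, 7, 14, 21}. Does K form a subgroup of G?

|K| = 4 divides |G| = 28, consistent with Lagrange.
K contains the identity, every element's inverse is in K, and K is closed under +: it is a subgroup.
In fact K = ⟨21⟩.

Yes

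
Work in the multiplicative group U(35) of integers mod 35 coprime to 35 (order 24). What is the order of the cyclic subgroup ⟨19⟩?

6

Compute successive powers of 19 mod 35: 19, 11, 34, 16, 24, 1; 19^6 ≡ 1 (mod 35).
So |⟨19⟩| = 6.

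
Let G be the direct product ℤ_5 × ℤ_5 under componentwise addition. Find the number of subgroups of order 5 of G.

6

|G| = 25 and 5 | 25, so subgroups of order 5 are possible by Lagrange.
The subgroups of order 5 are: {(0,0), (0,1), (0,2), (0,3), (0,4)}; {(0,0), (1,0), (2,0), (3,0), (4,0)}; {(0,0), (1,1), (2,2), (3,3), (4,4)}; {(0,0), (1,2), (2,4), (3,1), (4,3)}; … (6 in all).
So G has 6 subgroups of order 5.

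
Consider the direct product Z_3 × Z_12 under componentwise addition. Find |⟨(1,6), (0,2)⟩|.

18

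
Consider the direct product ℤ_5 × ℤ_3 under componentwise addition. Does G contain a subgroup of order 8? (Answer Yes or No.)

No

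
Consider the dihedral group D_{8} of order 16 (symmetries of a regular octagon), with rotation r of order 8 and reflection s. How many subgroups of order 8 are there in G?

3

|G| = 16 and 8 | 16, so subgroups of order 8 are possible by Lagrange.
The subgroups of order 8 are: {e, r, r^2, r^3, r^4, r^5, r^6, r^7}; {e, r^2, r^4, r^6, s, r^2s, r^4s, r^6s}; {e, r^2, r^4, r^6, rs, r^3s, r^5s, r^7s}.
So G has 3 subgroups of order 8.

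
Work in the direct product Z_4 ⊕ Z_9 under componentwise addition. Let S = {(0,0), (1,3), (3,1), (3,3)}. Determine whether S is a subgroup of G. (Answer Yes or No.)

(3,1) ∈ S but its inverse (1,8) ∉ S, so S is not a subgroup.

No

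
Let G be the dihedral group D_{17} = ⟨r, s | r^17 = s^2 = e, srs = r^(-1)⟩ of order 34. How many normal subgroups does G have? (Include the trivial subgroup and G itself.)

G has 20 subgroups. Checking conjugation-invariance by order — order 1: 1/1 normal; order 2: 0/17 normal; order 17: 1/1 normal; order 34: 1/1 normal.
Total normal subgroups: 3.

3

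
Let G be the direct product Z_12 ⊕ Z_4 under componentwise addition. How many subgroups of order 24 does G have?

3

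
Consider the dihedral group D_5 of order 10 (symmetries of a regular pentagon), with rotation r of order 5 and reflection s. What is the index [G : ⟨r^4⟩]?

2

|⟨r^4⟩| = 5 and |G| = 10.
By Lagrange, [G : H] = |G|/|H| = 10/5 = 2.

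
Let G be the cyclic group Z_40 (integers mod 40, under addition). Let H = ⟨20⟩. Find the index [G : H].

|⟨20⟩| = 2 and |G| = 40.
By Lagrange, [G : H] = |G|/|H| = 40/2 = 20.

20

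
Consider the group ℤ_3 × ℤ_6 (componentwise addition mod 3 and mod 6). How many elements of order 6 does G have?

An element (a,b) has order lcm(ord(a), ord(b)); count pairs with lcm equal to 6.
Enumerating gives 8 such elements.

8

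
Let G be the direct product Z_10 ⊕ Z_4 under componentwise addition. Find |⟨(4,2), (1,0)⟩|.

20

|⟨(4,2)⟩| = 10 and |⟨(1,0)⟩| = 10, so |H| is a multiple of lcm(10, 10) = 10 and divides |G| = 40.
Closing under the operation: H = {(0,0), (0,2), (1,0), (1,2), (2,0), (2,2), (3,0), (3,2), (4,0), (4,2), (5,0), (5,2), (6,0), (6,2), (7,0), (7,2), (8,0), (8,2), (9,0), (9,2)}, so |H| = 20.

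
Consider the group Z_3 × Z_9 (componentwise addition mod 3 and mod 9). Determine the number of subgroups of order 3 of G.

|G| = 27 and 3 | 27, so subgroups of order 3 are possible by Lagrange.
The subgroups of order 3 are: {(0,0), (0,3), (0,6)}; {(0,0), (1,0), (2,0)}; {(0,0), (1,3), (2,6)}; {(0,0), (1,6), (2,3)}.
So G has 4 subgroups of order 3.

4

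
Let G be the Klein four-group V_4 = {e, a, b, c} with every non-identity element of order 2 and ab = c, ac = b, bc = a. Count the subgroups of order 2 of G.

3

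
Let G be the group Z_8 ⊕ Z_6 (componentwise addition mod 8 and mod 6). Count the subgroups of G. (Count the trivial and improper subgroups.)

22

|G| = 48, so by Lagrange every subgroup order divides 48. Divisors: 1, 2, 3, 4, 6, 8, 12, 16, 24, 48.
Subgroups by order — order 1: 1; order 2: 3; order 3: 1; order 4: 3; order 6: 3; order 8: 3; order 12: 3; order 16: 1; order 24: 3; order 48: 1.
Total: 1 + 3 + 1 + 3 + 3 + 3 + 3 + 1 + 3 + 1 = 22.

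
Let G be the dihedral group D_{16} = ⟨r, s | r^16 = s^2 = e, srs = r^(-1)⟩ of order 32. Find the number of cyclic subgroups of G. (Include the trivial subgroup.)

21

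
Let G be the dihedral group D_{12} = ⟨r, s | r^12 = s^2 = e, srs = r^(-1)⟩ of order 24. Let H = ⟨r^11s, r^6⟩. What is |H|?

4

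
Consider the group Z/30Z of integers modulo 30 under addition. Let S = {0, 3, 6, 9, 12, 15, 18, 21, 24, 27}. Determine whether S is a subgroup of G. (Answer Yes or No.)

|S| = 10 divides |G| = 30, consistent with Lagrange.
S contains the identity, every element's inverse is in S, and S is closed under +: it is a subgroup.
In fact S = ⟨3⟩.

Yes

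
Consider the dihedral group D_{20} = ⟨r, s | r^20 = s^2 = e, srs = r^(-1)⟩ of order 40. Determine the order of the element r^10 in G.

2

Computing powers of r^10: the smallest k with (r^10)^k = e is k = 2.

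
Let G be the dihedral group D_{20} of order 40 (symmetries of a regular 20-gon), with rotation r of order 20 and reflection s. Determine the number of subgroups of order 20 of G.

|G| = 40 and 20 | 40, so subgroups of order 20 are possible by Lagrange.
The subgroups of order 20 are: {e, r, r^2, r^3, r^4, r^5, r^6, r^7, r^8, r^9, r^10, r^11, r^12, r^13, r^14, r^15, r^16, r^17, r^18, r^19}; {e, r^2, r^4, r^6, r^8, r^10, r^12, r^14, r^16, r^18, s, r^2s, r^4s, r^6s, r^8s, r^10s, r^12s, r^14s, r^16s, r^18s}; {e, r^2, r^4, r^6, r^8, r^10, r^12, r^14, r^16, r^18, rs, r^3s, r^5s, r^7s, r^9s, r^11s, r^13s, r^15s, r^17s, r^19s}.
So G has 3 subgroups of order 20.

3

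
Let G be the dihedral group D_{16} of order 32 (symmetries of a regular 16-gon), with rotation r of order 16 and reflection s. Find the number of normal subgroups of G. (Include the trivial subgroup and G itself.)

G has 36 subgroups. Checking conjugation-invariance by order — order 1: 1/1 normal; order 2: 1/17 normal; order 4: 1/9 normal; order 8: 1/5 normal; order 16: 3/3 normal; order 32: 1/1 normal.
Total normal subgroups: 8.

8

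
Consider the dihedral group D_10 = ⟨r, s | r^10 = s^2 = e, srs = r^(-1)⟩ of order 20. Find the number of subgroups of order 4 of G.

5

|G| = 20 and 4 | 20, so subgroups of order 4 are possible by Lagrange.
The subgroups of order 4 are: {e, r^5, r^2s, r^7s}; {e, r^5, r^3s, r^8s}; {e, r^5, r^4s, r^9s}; {e, r^5, s, r^5s}; … (5 in all).
So G has 5 subgroups of order 4.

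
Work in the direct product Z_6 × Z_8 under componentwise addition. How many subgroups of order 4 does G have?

|G| = 48 and 4 | 48, so subgroups of order 4 are possible by Lagrange.
The subgroups of order 4 are: {(0,0), (0,2), (0,4), (0,6)}; {(0,0), (0,4), (3,0), (3,4)}; {(0,0), (0,4), (3,2), (3,6)}.
So G has 3 subgroups of order 4.

3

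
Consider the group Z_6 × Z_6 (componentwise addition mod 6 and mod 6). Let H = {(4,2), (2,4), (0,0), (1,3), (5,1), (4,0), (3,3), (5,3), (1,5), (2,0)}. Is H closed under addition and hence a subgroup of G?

|H| = 10 does not divide |G| = 36, so by Lagrange H is not a subgroup.

No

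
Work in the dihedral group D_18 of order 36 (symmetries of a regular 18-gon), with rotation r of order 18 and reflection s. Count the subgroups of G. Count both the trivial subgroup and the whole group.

|G| = 36, so by Lagrange every subgroup order divides 36. Divisors: 1, 2, 3, 4, 6, 9, 12, 18, 36.
Subgroups by order — order 1: 1; order 2: 19; order 3: 1; order 4: 9; order 6: 7; order 9: 1; order 12: 3; order 18: 3; order 36: 1.
Total: 1 + 19 + 1 + 9 + 7 + 1 + 3 + 3 + 1 = 45.

45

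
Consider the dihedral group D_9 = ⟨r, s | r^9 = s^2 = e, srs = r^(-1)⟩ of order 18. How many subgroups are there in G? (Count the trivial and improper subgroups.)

16

|G| = 18, so by Lagrange every subgroup order divides 18. Divisors: 1, 2, 3, 6, 9, 18.
Subgroups by order — order 1: 1; order 2: 9; order 3: 1; order 6: 3; order 9: 1; order 18: 1.
Total: 1 + 9 + 1 + 3 + 1 + 1 = 16.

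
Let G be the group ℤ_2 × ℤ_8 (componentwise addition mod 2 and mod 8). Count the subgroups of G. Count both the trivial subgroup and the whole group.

|G| = 16, so by Lagrange every subgroup order divides 16. Divisors: 1, 2, 4, 8, 16.
Subgroups by order — order 1: 1; order 2: 3; order 4: 3; order 8: 3; order 16: 1.
Total: 1 + 3 + 3 + 3 + 1 = 11.

11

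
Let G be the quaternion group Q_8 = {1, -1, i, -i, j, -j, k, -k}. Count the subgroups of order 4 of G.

|G| = 8 and 4 | 8, so subgroups of order 4 are possible by Lagrange.
The subgroups of order 4 are: {1, -1, i, -i}; {1, -1, j, -j}; {1, -1, k, -k}.
So G has 3 subgroups of order 4.

3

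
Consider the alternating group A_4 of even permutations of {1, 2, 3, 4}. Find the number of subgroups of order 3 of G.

|G| = 12 and 3 | 12, so subgroups of order 3 are possible by Lagrange.
The subgroups of order 3 are: {e, (1 2 3), (1 3 2)}; {e, (1 2 4), (1 4 2)}; {e, (1 3 4), (1 4 3)}; {e, (2 3 4), (2 4 3)}.
So G has 4 subgroups of order 3.

4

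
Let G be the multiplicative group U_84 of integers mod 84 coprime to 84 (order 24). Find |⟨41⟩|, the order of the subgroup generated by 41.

2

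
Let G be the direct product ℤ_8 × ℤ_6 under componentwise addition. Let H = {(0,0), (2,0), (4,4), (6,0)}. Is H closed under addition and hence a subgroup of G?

(4,4) ∈ H but its inverse (4,2) ∉ H, so H is not a subgroup.

No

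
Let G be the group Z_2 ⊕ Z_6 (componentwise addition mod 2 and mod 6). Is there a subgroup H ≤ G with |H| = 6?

Yes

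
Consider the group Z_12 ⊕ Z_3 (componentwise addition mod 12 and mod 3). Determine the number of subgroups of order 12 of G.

|G| = 36 and 12 | 36, so subgroups of order 12 are possible by Lagrange.
The subgroups of order 12 are: {(0,0), (0,1), (0,2), (3,0), (3,1), (3,2), (6,0), (6,1), (6,2), (9,0), (9,1), (9,2)}; {(0,0), (1,0), (2,0), (3,0), (4,0), (5,0), (6,0), (7,0), (8,0), (9,0), (10,0), (11,0)}; {(0,0), (1,1), (2,2), (3,0), (4,1), (5,2), (6,0), (7,1), (8,2), (9,0), (10,1), (11,2)}; {(0,0), (1,2), (2,1), (3,0), (4,2), (5,1), (6,0), (7,2), (8,1), (9,0), (10,2), (11,1)}.
So G has 4 subgroups of order 12.

4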